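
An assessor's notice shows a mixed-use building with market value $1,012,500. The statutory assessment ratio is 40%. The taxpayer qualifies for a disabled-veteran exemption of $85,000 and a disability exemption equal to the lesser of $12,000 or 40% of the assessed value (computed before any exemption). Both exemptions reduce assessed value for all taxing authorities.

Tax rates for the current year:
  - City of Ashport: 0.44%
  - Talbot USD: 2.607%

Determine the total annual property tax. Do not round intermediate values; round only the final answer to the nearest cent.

Assessed value = $1,012,500 × 0.4 = $405,000
Disability exemption = min($12,000, 40% × $405,000) = min($12,000, $162,000) = $12,000 (dollar cap binds)
Taxable value = $405,000 − $85,000 − $12,000 = $308,000
City of Ashport: $308,000 × 0.0044 = $1,355.2
Talbot USD: $308,000 × 0.02607 = $8,029.56
Total = $9,384.76

$9,384.76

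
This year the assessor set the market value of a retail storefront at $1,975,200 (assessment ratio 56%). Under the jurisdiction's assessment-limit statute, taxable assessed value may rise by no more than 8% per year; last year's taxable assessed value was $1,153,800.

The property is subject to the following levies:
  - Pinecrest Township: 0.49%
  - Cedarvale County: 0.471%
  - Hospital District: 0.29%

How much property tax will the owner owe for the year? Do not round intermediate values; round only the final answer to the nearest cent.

Uncapped assessed value = $1,975,200 × 0.56 = $1,106,112
Cap limit = $1,153,800 × 1.08 = $1,246,104
Taxable assessed value = min($1,106,112, $1,246,104) = $1,106,112 (cap does not bind)
Pinecrest Township: $1,106,112 × 0.0049 = $5,419.9488
Cedarvale County: $1,106,112 × 0.00471 = $5,209.78752
Hospital District: $1,106,112 × 0.0029 = $3,207.7248
Total = $13,837.46112

$13,837.46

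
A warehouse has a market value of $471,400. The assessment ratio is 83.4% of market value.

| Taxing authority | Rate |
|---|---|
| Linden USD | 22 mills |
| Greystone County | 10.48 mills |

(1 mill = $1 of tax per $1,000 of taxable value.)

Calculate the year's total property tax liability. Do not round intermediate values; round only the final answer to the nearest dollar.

Assessed value = $471,400 × 0.834 = $393,147.6
Linden USD: $393,147.6 × 0.022 = $8,649.2472
Greystone County: $393,147.6 × 0.01048 = $4,120.186848
Total = $8,649.2472 + $4,120.186848 = $12,769.434048

$12,769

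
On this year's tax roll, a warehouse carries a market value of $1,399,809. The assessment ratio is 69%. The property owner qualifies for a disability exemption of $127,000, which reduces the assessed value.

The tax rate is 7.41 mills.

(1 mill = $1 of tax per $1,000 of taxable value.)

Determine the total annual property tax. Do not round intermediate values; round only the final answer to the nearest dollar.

$6,216

Assessed value = $1,399,809 × 0.69 = $965,868.21
Taxable value = $965,868.21 − $127,000 = $838,868.21
Tax = $838,868.21 × 0.00741 = $6,216.0134361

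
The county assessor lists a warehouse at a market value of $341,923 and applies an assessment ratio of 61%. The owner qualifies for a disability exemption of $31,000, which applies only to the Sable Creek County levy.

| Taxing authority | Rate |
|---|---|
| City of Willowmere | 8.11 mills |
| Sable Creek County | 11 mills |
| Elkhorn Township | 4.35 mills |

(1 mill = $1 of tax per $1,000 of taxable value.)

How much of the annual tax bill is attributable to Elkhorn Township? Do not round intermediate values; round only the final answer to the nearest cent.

Assessed value = $341,923 × 0.61 = $208,573.03
Elkhorn Township taxable value = $208,573.03 (exemption does not apply)
Elkhorn Township levy = $208,573.03 × 0.00435 = $907.2926805

$907.29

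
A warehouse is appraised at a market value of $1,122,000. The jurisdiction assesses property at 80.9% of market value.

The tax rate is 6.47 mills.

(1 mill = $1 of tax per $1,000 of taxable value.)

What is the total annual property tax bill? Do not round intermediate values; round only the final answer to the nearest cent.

Assessed value = $1,122,000 × 0.809 = $907,698
Tax = $907,698 × 0.00647 = $5,872.80606

$5,872.81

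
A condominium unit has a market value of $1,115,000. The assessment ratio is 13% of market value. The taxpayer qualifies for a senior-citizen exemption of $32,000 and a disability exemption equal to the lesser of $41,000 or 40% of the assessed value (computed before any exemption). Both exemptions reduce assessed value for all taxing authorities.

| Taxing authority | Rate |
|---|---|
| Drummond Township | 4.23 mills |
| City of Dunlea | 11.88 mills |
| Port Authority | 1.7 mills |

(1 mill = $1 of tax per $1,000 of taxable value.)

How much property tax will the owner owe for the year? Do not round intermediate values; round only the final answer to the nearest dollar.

Assessed value = $1,115,000 × 0.13 = $144,950
Disability exemption = min($41,000, 40% × $144,950) = min($41,000, $57,980) = $41,000 (dollar cap binds)
Taxable value = $144,950 − $32,000 − $41,000 = $71,950
Drummond Township: $71,950 × 0.00423 = $304.3485
City of Dunlea: $71,950 × 0.01188 = $854.766
Port Authority: $71,950 × 0.0017 = $122.315
Total = $1,281.4295

$1,281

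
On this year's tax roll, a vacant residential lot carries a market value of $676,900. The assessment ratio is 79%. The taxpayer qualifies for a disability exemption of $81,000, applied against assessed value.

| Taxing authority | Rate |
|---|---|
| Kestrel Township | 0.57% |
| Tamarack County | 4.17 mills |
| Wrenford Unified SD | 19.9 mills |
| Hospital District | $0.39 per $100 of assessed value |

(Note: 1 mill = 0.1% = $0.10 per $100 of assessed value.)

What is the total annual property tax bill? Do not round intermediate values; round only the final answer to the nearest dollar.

$15,278

Assessed value = $676,900 × 0.79 = $534,751
Taxable value = $534,751 − $81,000 = $453,751
Kestrel Township: $453,751 × 0.0057 = $2,586.3807
Tamarack County: $453,751 × 0.00417 = $1,892.14167
Wrenford Unified SD: $453,751 × 0.0199 = $9,029.6449
Hospital District: $453,751 × 0.0039 = $1,769.6289
Total = $15,277.79617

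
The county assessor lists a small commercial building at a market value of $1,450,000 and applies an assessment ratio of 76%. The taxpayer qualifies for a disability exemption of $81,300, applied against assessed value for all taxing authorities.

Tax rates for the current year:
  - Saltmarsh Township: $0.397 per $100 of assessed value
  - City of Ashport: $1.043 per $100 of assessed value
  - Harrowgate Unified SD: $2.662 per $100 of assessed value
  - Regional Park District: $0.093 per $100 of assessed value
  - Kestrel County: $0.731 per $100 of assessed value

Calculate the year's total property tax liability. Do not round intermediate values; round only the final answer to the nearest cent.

Assessed value = $1,450,000 × 0.76 = $1,102,000
Taxable value = $1,102,000 − $81,300 = $1,020,700
Saltmarsh Township: $1,020,700 × 0.00397 = $4,052.179
City of Ashport: $1,020,700 × 0.01043 = $10,645.901
Harrowgate Unified SD: $1,020,700 × 0.02662 = $27,171.034
Regional Park District: $1,020,700 × 0.00093 = $949.251
Kestrel County: $1,020,700 × 0.00731 = $7,461.317
Total = $4,052.179 + $10,645.901 + $27,171.034 + $949.251 + $7,461.317 = $50,279.682

$50,279.68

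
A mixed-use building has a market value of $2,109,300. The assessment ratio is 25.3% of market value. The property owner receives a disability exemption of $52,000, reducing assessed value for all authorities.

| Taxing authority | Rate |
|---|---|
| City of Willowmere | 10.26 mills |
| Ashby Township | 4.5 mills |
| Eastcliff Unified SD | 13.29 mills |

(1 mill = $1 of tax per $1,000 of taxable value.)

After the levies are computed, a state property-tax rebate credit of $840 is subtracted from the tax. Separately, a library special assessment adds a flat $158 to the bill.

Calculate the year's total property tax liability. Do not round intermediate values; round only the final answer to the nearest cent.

Assessed value = $2,109,300 × 0.253 = $533,652.9
Taxable value = $533,652.9 − $52,000 = $481,652.9
City of Willowmere: $481,652.9 × 0.01026 = $4,941.758754
Ashby Township: $481,652.9 × 0.0045 = $2,167.43805
Eastcliff Unified SD: $481,652.9 × 0.01329 = $6,401.167041
Levies subtotal = $13,510.363845
After credit = $13,510.363845 − $840 = $12,670.363845
Total = $12,670.363845 + $158 = $12,828.363845

$12,828.36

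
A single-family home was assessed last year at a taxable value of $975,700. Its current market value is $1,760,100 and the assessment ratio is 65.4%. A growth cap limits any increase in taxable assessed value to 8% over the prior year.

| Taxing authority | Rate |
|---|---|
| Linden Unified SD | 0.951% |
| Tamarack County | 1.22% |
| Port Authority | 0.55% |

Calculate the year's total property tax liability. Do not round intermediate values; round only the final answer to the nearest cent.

Uncapped assessed value = $1,760,100 × 0.654 = $1,151,105.4
Cap limit = $975,700 × 1.08 = $1,053,756
Taxable assessed value = min($1,151,105.4, $1,053,756) = $1,053,756 (cap binds)
Linden Unified SD: $1,053,756 × 0.00951 = $10,021.21956
Tamarack County: $1,053,756 × 0.0122 = $12,855.8232
Port Authority: $1,053,756 × 0.0055 = $5,795.658
Total = $28,672.70076

$28,672.70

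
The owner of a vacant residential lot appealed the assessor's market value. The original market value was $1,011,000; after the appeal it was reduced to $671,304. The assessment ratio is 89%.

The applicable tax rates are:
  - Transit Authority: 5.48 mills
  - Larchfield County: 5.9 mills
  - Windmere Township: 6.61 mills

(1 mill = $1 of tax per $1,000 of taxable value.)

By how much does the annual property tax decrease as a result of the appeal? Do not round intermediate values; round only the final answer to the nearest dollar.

Old assessed value = $1,011,000 × 0.89 = $899,790
New assessed value = $671,304 × 0.89 = $597,460.56
Combined rate = 0.00548 + 0.0059 + 0.00661 = 0.01799
Old tax = $899,790 × 0.01799 = $16,187.2221
New tax = $597,460.56 × 0.01799 = $10,748.3154744
Reduction = $16,187.2221 − $10,748.3154744 = $5,438.9066256

$5,439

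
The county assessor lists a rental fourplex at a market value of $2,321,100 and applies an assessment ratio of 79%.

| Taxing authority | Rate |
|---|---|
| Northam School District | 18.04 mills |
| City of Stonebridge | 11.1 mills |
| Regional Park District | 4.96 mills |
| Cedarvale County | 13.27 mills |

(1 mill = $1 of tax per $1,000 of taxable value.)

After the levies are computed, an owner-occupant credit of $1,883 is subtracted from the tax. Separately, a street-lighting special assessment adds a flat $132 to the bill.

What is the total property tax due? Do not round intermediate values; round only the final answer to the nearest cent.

Assessed value = $2,321,100 × 0.79 = $1,833,669
Northam School District: $1,833,669 × 0.01804 = $33,079.38876
City of Stonebridge: $1,833,669 × 0.0111 = $20,353.7259
Regional Park District: $1,833,669 × 0.00496 = $9,094.99824
Cedarvale County: $1,833,669 × 0.01327 = $24,332.78763
Levies subtotal = $86,860.90053
After credit = $86,860.90053 − $1,883 = $84,977.90053
Total = $84,977.90053 + $132 = $85,109.90053

$85,109.90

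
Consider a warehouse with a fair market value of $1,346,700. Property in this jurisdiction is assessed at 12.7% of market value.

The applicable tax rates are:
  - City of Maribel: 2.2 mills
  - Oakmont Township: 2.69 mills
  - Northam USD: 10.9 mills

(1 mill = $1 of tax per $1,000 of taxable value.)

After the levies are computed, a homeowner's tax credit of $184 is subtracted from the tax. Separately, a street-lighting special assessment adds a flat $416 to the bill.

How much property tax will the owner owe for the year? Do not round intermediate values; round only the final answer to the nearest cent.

$2,932.58

Assessed value = $1,346,700 × 0.127 = $171,030.9
City of Maribel: $171,030.9 × 0.0022 = $376.26798
Oakmont Township: $171,030.9 × 0.00269 = $460.073121
Northam USD: $171,030.9 × 0.0109 = $1,864.23681
Levies subtotal = $2,700.577911
After credit = $2,700.577911 − $184 = $2,516.577911
Total = $2,516.577911 + $416 = $2,932.577911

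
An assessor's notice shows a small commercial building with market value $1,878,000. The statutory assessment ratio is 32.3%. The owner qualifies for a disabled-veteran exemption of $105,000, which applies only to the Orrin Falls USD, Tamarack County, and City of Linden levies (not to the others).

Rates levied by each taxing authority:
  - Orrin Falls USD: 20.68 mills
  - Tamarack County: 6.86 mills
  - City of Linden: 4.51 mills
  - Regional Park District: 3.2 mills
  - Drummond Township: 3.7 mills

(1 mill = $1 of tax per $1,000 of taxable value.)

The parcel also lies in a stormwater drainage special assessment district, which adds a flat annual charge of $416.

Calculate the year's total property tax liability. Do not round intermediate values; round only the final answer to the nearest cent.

$20,677.59

Assessed value = $1,878,000 × 0.323 = $606,594
Orrin Falls USD: ($606,594 − $105,000) × 0.02068 = $501,594 × 0.02068 = $10,372.96392
Tamarack County: ($606,594 − $105,000) × 0.00686 = $501,594 × 0.00686 = $3,440.93484
City of Linden: ($606,594 − $105,000) × 0.00451 = $501,594 × 0.00451 = $2,262.18894
Regional Park District: $606,594 × 0.0032 = $1,941.1008
Drummond Township: $606,594 × 0.0037 = $2,244.3978
Levies subtotal = $20,261.5863
Total = $20,261.5863 + $416 = $20,677.5863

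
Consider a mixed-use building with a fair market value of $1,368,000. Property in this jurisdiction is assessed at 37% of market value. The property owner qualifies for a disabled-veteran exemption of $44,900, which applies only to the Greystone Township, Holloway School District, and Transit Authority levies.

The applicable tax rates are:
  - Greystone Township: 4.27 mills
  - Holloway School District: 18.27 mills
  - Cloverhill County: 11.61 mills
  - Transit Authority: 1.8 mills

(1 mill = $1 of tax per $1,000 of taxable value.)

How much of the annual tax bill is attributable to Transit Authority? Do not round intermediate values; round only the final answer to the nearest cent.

Assessed value = $1,368,000 × 0.37 = $506,160
Transit Authority taxable value = $506,160 − $44,900 = $461,260
Transit Authority levy = $461,260 × 0.0018 = $830.268

$830.27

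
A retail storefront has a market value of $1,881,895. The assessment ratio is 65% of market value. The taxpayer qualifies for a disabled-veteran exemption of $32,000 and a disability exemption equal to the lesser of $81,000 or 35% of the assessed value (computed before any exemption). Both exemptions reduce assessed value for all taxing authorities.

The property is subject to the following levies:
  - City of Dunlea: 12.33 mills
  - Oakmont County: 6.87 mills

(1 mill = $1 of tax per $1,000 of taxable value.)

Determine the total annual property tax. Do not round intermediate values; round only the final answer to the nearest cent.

Assessed value = $1,881,895 × 0.65 = $1,223,231.75
Disability exemption = min($81,000, 35% × $1,223,231.75) = min($81,000, $428,131.1125) = $81,000 (dollar cap binds)
Taxable value = $1,223,231.75 − $32,000 − $81,000 = $1,110,231.75
City of Dunlea: $1,110,231.75 × 0.01233 = $13,689.1574775
Oakmont County: $1,110,231.75 × 0.00687 = $7,627.2921225
Total = $21,316.4496

$21,316.45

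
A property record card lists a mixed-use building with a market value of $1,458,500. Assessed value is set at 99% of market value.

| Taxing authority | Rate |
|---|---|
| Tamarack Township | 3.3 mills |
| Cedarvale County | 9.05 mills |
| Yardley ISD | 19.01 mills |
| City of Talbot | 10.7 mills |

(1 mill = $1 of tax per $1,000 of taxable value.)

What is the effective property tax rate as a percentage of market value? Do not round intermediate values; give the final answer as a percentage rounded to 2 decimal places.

Assessed value = $1,458,500 × 0.99 = $1,443,915
Tamarack Township: $1,443,915 × 0.0033 = $4,764.9195
Cedarvale County: $1,443,915 × 0.00905 = $13,067.43075
Yardley ISD: $1,443,915 × 0.01901 = $27,448.82415
City of Talbot: $1,443,915 × 0.0107 = $15,449.8905
Total tax = $60,731.0649
Effective rate = $60,731.0649 ÷ $1,458,500 = 4.16% of market value

4.16%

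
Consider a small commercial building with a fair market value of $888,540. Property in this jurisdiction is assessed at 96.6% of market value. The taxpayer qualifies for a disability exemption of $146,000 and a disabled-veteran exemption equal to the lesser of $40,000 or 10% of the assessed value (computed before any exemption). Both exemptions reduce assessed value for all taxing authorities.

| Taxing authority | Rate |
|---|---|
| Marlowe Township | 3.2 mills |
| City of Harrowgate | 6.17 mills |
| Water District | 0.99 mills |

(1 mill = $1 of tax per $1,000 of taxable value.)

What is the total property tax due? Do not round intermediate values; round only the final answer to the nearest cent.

$6,965.34

Assessed value = $888,540 × 0.966 = $858,329.64
Disabled-veteran exemption = min($40,000, 10% × $858,329.64) = min($40,000, $85,832.964) = $40,000 (dollar cap binds)
Taxable value = $858,329.64 − $146,000 − $40,000 = $672,329.64
Marlowe Township: $672,329.64 × 0.0032 = $2,151.454848
City of Harrowgate: $672,329.64 × 0.00617 = $4,148.2738788
Water District: $672,329.64 × 0.00099 = $665.6063436
Total = $6,965.3350704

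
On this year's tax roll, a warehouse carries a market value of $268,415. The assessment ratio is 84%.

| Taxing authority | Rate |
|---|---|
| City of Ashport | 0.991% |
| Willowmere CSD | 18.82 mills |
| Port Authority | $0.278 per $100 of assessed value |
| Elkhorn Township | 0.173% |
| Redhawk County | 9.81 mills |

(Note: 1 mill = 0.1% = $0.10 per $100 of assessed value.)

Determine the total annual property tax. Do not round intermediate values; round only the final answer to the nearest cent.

$9,706.42

Assessed value = $268,415 × 0.84 = $225,468.6
City of Ashport: $225,468.6 × 0.00991 = $2,234.393826
Willowmere CSD: $225,468.6 × 0.01882 = $4,243.319052
Port Authority: $225,468.6 × 0.00278 = $626.802708
Elkhorn Township: $225,468.6 × 0.00173 = $390.060678
Redhawk County: $225,468.6 × 0.00981 = $2,211.846966
Total = $9,706.42323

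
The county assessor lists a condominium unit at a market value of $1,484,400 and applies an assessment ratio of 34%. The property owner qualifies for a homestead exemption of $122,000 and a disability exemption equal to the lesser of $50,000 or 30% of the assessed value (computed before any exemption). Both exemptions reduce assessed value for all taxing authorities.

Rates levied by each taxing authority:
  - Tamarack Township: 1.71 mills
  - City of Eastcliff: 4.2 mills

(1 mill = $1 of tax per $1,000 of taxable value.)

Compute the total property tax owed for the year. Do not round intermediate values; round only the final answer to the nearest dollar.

Assessed value = $1,484,400 × 0.34 = $504,696
Disability exemption = min($50,000, 30% × $504,696) = min($50,000, $151,408.8) = $50,000 (dollar cap binds)
Taxable value = $504,696 − $122,000 − $50,000 = $332,696
Tamarack Township: $332,696 × 0.00171 = $568.91016
City of Eastcliff: $332,696 × 0.0042 = $1,397.3232
Total = $1,966.23336

$1,966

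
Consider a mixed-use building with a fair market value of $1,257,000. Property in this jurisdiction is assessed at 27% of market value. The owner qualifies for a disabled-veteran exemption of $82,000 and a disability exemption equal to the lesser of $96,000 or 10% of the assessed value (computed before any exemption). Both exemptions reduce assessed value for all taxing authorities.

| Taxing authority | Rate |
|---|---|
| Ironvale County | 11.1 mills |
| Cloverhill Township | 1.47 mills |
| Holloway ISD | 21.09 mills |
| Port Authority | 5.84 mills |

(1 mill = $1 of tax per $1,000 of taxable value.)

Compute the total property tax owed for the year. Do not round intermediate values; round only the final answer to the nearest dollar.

$8,826

Assessed value = $1,257,000 × 0.27 = $339,390
Disability exemption = min($96,000, 10% × $339,390) = min($96,000, $33,939) = $33,939 (percentage binds)
Taxable value = $339,390 − $82,000 − $33,939 = $223,451
Ironvale County: $223,451 × 0.0111 = $2,480.3061
Cloverhill Township: $223,451 × 0.00147 = $328.47297
Holloway ISD: $223,451 × 0.02109 = $4,712.58159
Port Authority: $223,451 × 0.00584 = $1,304.95384
Total = $8,826.3145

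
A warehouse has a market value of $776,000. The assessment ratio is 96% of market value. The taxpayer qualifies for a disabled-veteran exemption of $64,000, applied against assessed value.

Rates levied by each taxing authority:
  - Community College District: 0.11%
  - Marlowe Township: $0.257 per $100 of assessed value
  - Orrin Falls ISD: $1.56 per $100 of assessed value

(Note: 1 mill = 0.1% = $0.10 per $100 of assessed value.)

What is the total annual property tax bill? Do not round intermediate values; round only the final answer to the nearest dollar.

$13,122

Assessed value = $776,000 × 0.96 = $744,960
Taxable value = $744,960 − $64,000 = $680,960
Community College District: $680,960 × 0.0011 = $749.056
Marlowe Township: $680,960 × 0.00257 = $1,750.0672
Orrin Falls ISD: $680,960 × 0.0156 = $10,622.976
Total = $13,122.0992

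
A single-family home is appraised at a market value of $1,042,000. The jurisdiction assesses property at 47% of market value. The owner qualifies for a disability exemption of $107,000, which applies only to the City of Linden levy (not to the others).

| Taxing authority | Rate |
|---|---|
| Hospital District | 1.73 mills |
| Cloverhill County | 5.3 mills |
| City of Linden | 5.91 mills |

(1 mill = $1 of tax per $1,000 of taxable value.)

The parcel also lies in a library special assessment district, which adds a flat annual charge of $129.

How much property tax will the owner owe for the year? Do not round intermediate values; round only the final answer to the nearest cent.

$5,833.87

Assessed value = $1,042,000 × 0.47 = $489,740
Hospital District: $489,740 × 0.00173 = $847.2502
Cloverhill County: $489,740 × 0.0053 = $2,595.622
City of Linden: ($489,740 − $107,000) × 0.00591 = $382,740 × 0.00591 = $2,261.9934
Levies subtotal = $5,704.8656
Total = $5,704.8656 + $129 = $5,833.8656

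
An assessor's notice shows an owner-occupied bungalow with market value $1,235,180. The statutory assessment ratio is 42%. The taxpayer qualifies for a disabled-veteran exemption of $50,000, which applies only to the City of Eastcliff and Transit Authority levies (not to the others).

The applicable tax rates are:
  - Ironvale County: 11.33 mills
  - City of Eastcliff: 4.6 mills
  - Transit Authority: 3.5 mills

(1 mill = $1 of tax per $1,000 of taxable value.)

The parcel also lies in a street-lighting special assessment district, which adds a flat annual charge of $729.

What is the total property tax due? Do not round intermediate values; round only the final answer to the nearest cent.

Assessed value = $1,235,180 × 0.42 = $518,775.6
Ironvale County: $518,775.6 × 0.01133 = $5,877.727548
City of Eastcliff: ($518,775.6 − $50,000) × 0.0046 = $468,775.6 × 0.0046 = $2,156.36776
Transit Authority: ($518,775.6 − $50,000) × 0.0035 = $468,775.6 × 0.0035 = $1,640.7146
Levies subtotal = $9,674.809908
Total = $9,674.809908 + $729 = $10,403.809908

$10,403.81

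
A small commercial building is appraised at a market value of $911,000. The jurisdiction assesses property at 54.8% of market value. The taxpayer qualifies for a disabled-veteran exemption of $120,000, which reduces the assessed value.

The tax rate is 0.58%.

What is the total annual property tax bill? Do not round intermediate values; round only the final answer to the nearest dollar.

$2,200

Assessed value = $911,000 × 0.548 = $499,228
Taxable value = $499,228 − $120,000 = $379,228
Tax = $379,228 × 0.0058 = $2,199.5224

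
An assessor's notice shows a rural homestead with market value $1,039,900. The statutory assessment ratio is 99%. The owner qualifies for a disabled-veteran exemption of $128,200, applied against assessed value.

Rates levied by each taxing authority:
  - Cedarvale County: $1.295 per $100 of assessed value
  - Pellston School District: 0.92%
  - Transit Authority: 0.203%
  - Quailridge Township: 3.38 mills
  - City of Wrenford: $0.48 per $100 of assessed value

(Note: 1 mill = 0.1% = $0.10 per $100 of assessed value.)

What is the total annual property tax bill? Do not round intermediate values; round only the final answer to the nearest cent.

$29,166.10

Assessed value = $1,039,900 × 0.99 = $1,029,501
Taxable value = $1,029,501 − $128,200 = $901,301
Cedarvale County: $901,301 × 0.01295 = $11,671.84795
Pellston School District: $901,301 × 0.0092 = $8,291.9692
Transit Authority: $901,301 × 0.00203 = $1,829.64103
Quailridge Township: $901,301 × 0.00338 = $3,046.39738
City of Wrenford: $901,301 × 0.0048 = $4,326.2448
Total = $29,166.10036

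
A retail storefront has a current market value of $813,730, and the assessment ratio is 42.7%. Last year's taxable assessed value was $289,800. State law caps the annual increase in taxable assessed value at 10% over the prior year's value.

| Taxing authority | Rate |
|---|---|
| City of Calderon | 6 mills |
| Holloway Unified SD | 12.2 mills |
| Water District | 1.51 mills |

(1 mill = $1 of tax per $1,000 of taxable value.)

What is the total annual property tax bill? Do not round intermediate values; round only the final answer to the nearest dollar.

$6,283

Uncapped assessed value = $813,730 × 0.427 = $347,462.71
Cap limit = $289,800 × 1.1 = $318,780
Taxable assessed value = min($347,462.71, $318,780) = $318,780 (cap binds)
City of Calderon: $318,780 × 0.006 = $1,912.68
Holloway Unified SD: $318,780 × 0.0122 = $3,889.116
Water District: $318,780 × 0.00151 = $481.3578
Total = $6,283.1538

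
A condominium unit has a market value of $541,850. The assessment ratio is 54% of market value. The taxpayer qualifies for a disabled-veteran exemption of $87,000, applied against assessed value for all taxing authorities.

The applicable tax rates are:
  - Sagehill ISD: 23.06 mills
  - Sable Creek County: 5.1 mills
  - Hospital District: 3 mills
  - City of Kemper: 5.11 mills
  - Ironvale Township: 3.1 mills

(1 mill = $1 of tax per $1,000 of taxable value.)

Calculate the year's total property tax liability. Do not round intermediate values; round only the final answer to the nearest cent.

Assessed value = $541,850 × 0.54 = $292,599
Taxable value = $292,599 − $87,000 = $205,599
Sagehill ISD: $205,599 × 0.02306 = $4,741.11294
Sable Creek County: $205,599 × 0.0051 = $1,048.5549
Hospital District: $205,599 × 0.003 = $616.797
City of Kemper: $205,599 × 0.00511 = $1,050.61089
Ironvale Township: $205,599 × 0.0031 = $637.3569
Total = $4,741.11294 + $1,048.5549 + $616.797 + $1,050.61089 + $637.3569 = $8,094.43263

$8,094.43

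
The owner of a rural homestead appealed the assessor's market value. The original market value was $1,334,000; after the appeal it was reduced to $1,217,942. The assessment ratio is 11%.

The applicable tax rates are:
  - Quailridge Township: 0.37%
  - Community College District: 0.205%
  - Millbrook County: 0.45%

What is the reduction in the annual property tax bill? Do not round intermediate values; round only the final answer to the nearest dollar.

$131

Old assessed value = $1,334,000 × 0.11 = $146,740
New assessed value = $1,217,942 × 0.11 = $133,973.62
Combined rate = 0.0037 + 0.00205 + 0.0045 = 0.01025
Old tax = $146,740 × 0.01025 = $1,504.085
New tax = $133,973.62 × 0.01025 = $1,373.229605
Reduction = $1,504.085 − $1,373.229605 = $130.855395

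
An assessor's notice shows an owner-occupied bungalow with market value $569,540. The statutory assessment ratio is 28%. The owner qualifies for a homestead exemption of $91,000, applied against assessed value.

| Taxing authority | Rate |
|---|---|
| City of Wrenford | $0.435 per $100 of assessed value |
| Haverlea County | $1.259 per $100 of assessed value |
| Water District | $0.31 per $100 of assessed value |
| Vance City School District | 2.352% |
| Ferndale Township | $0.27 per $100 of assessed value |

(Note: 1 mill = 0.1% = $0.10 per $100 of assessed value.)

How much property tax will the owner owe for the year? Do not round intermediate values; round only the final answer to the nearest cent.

$3,167.48

Assessed value = $569,540 × 0.28 = $159,471.2
Taxable value = $159,471.2 − $91,000 = $68,471.2
City of Wrenford: $68,471.2 × 0.00435 = $297.84972
Haverlea County: $68,471.2 × 0.01259 = $862.052408
Water District: $68,471.2 × 0.0031 = $212.26072
Vance City School District: $68,471.2 × 0.02352 = $1,610.442624
Ferndale Township: $68,471.2 × 0.0027 = $184.87224
Total = $3,167.477712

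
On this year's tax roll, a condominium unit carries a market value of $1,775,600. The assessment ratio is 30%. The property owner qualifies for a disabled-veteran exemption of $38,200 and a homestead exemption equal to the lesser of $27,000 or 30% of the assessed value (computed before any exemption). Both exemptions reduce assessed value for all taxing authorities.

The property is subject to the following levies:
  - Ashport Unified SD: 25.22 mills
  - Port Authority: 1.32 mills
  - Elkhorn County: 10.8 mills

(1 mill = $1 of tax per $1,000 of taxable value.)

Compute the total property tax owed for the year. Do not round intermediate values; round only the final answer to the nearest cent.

Assessed value = $1,775,600 × 0.3 = $532,680
Homestead exemption = min($27,000, 30% × $532,680) = min($27,000, $159,804) = $27,000 (dollar cap binds)
Taxable value = $532,680 − $38,200 − $27,000 = $467,480
Ashport Unified SD: $467,480 × 0.02522 = $11,789.8456
Port Authority: $467,480 × 0.00132 = $617.0736
Elkhorn County: $467,480 × 0.0108 = $5,048.784
Total = $17,455.7032

$17,455.70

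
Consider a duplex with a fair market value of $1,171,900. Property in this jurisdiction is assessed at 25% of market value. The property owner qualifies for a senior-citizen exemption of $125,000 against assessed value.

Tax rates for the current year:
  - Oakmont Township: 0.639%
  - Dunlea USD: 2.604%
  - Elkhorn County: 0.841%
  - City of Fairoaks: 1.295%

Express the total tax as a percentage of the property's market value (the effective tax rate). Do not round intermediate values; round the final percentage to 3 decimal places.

0.771%

Assessed value = $1,171,900 × 0.25 = $292,975
Taxable value = $292,975 − $125,000 = $167,975
Oakmont Township: $167,975 × 0.00639 = $1,073.36025
Dunlea USD: $167,975 × 0.02604 = $4,374.069
Elkhorn County: $167,975 × 0.00841 = $1,412.66975
City of Fairoaks: $167,975 × 0.01295 = $2,175.27625
Total tax = $9,035.37525
Effective rate = $9,035.37525 ÷ $1,171,900 = 0.771% of market value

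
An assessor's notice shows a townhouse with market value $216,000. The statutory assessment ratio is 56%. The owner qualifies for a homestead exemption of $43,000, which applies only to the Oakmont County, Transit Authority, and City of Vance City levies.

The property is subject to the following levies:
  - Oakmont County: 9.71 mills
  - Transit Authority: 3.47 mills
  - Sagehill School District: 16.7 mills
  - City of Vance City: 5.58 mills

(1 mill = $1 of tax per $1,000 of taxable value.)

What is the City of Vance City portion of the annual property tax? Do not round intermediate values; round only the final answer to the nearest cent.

Assessed value = $216,000 × 0.56 = $120,960
City of Vance City taxable value = $120,960 − $43,000 = $77,960
City of Vance City levy = $77,960 × 0.00558 = $435.0168

$435.02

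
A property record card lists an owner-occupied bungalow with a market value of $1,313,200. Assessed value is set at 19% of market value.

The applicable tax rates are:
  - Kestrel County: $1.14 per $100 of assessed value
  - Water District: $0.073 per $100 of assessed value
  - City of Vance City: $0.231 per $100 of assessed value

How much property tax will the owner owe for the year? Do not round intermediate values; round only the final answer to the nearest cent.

Assessed value = $1,313,200 × 0.19 = $249,508
Kestrel County: $249,508 × 0.0114 = $2,844.3912
Water District: $249,508 × 0.00073 = $182.14084
City of Vance City: $249,508 × 0.00231 = $576.36348
Total = $2,844.3912 + $182.14084 + $576.36348 = $3,602.89552

$3,602.90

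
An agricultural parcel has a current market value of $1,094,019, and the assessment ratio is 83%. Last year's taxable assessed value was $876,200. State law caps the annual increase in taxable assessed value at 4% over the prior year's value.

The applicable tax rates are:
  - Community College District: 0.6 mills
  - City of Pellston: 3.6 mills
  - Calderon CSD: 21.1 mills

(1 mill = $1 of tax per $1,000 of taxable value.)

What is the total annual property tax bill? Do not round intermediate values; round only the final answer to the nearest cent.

$22,973.30

Uncapped assessed value = $1,094,019 × 0.83 = $908,035.77
Cap limit = $876,200 × 1.04 = $911,248
Taxable assessed value = min($908,035.77, $911,248) = $908,035.77 (cap does not bind)
Community College District: $908,035.77 × 0.0006 = $544.821462
City of Pellston: $908,035.77 × 0.0036 = $3,268.928772
Calderon CSD: $908,035.77 × 0.0211 = $19,159.554747
Total = $22,973.304981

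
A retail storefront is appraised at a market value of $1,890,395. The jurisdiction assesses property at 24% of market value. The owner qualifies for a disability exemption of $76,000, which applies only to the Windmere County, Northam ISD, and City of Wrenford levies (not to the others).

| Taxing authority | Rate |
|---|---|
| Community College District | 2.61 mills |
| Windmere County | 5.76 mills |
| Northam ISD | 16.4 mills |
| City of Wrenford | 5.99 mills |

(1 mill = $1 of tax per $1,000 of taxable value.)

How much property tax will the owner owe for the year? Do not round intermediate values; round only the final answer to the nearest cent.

$11,816.25

Assessed value = $1,890,395 × 0.24 = $453,694.8
Community College District: $453,694.8 × 0.00261 = $1,184.143428
Windmere County: ($453,694.8 − $76,000) × 0.00576 = $377,694.8 × 0.00576 = $2,175.522048
Northam ISD: ($453,694.8 − $76,000) × 0.0164 = $377,694.8 × 0.0164 = $6,194.19472
City of Wrenford: ($453,694.8 − $76,000) × 0.00599 = $377,694.8 × 0.00599 = $2,262.391852
Total = $11,816.252048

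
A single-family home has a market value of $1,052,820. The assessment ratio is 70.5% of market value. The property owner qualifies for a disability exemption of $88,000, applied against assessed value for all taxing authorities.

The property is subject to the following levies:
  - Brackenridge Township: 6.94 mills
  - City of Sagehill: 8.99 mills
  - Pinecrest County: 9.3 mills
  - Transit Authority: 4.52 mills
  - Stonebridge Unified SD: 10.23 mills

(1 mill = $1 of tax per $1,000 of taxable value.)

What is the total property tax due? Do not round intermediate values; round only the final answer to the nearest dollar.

$26,156

Assessed value = $1,052,820 × 0.705 = $742,238.1
Taxable value = $742,238.1 − $88,000 = $654,238.1
Brackenridge Township: $654,238.1 × 0.00694 = $4,540.412414
City of Sagehill: $654,238.1 × 0.00899 = $5,881.600519
Pinecrest County: $654,238.1 × 0.0093 = $6,084.41433
Transit Authority: $654,238.1 × 0.00452 = $2,957.156212
Stonebridge Unified SD: $654,238.1 × 0.01023 = $6,692.855763
Total = $4,540.412414 + $5,881.600519 + $6,084.41433 + $2,957.156212 + $6,692.855763 = $26,156.439238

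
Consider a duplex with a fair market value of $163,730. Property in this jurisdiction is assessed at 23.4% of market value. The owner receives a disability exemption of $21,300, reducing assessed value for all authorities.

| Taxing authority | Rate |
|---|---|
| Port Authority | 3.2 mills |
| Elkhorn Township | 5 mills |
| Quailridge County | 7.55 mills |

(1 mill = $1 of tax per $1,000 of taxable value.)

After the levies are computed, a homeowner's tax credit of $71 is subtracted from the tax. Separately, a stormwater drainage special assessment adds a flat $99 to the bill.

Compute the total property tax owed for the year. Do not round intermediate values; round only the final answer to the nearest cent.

Assessed value = $163,730 × 0.234 = $38,312.82
Taxable value = $38,312.82 − $21,300 = $17,012.82
Port Authority: $17,012.82 × 0.0032 = $54.441024
Elkhorn Township: $17,012.82 × 0.005 = $85.0641
Quailridge County: $17,012.82 × 0.00755 = $128.446791
Levies subtotal = $267.951915
After credit = $267.951915 − $71 = $196.951915
Total = $196.951915 + $99 = $295.951915

$295.95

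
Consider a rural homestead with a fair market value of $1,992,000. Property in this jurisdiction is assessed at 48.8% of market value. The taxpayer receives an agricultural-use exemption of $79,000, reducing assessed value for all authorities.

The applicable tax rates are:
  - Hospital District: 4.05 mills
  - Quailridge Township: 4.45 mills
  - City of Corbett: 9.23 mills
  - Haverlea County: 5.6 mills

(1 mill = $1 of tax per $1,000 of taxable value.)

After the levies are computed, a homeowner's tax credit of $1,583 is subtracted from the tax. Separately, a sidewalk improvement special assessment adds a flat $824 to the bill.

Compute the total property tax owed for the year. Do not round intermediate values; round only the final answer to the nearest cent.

$20,076.93

Assessed value = $1,992,000 × 0.488 = $972,096
Taxable value = $972,096 − $79,000 = $893,096
Hospital District: $893,096 × 0.00405 = $3,617.0388
Quailridge Township: $893,096 × 0.00445 = $3,974.2772
City of Corbett: $893,096 × 0.00923 = $8,243.27608
Haverlea County: $893,096 × 0.0056 = $5,001.3376
Levies subtotal = $20,835.92968
After credit = $20,835.92968 − $1,583 = $19,252.92968
Total = $19,252.92968 + $824 = $20,076.92968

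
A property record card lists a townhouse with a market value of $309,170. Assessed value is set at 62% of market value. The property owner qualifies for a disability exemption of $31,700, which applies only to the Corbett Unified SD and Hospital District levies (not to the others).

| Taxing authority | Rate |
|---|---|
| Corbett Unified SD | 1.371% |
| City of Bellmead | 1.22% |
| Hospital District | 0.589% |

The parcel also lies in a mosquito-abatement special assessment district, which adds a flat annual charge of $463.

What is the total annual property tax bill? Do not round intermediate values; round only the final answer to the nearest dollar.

Assessed value = $309,170 × 0.62 = $191,685.4
Corbett Unified SD: ($191,685.4 − $31,700) × 0.01371 = $159,985.4 × 0.01371 = $2,193.399834
City of Bellmead: $191,685.4 × 0.0122 = $2,338.56188
Hospital District: ($191,685.4 − $31,700) × 0.00589 = $159,985.4 × 0.00589 = $942.314006
Levies subtotal = $5,474.27572
Total = $5,474.27572 + $463 = $5,937.27572

$5,937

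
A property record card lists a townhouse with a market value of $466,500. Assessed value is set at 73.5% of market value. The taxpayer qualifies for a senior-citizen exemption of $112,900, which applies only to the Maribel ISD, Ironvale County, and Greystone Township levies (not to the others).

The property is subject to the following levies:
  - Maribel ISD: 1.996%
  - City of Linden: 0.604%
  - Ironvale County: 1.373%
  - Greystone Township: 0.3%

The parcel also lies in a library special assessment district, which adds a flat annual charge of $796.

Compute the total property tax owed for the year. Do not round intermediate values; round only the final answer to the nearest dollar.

Assessed value = $466,500 × 0.735 = $342,877.5
Maribel ISD: ($342,877.5 − $112,900) × 0.01996 = $229,977.5 × 0.01996 = $4,590.3509
City of Linden: $342,877.5 × 0.00604 = $2,070.9801
Ironvale County: ($342,877.5 − $112,900) × 0.01373 = $229,977.5 × 0.01373 = $3,157.591075
Greystone Township: ($342,877.5 − $112,900) × 0.003 = $229,977.5 × 0.003 = $689.9325
Levies subtotal = $10,508.854575
Total = $10,508.854575 + $796 = $11,304.854575

$11,305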